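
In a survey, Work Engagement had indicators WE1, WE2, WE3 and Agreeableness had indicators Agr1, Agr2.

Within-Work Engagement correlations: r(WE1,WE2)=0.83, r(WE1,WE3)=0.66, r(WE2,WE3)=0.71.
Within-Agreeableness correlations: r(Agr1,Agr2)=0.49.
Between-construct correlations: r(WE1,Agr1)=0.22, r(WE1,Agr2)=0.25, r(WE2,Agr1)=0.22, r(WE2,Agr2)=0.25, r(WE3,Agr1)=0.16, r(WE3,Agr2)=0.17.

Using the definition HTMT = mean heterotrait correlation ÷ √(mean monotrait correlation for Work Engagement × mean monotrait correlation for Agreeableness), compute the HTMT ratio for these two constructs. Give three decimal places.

Mean between = 1.27/6 = 0.2117.
Mean within-WE = 2.20/3 = 0.7333; mean within-Agr = 0.49/1 = 0.4900.
Geometric mean = √(0.7333 × 0.4900) = 0.5994.
HTMT = 0.2117 / 0.5994 = 0.353.

0.353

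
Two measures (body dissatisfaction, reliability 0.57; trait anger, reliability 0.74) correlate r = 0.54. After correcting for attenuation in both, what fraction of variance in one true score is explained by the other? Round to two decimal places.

0.69

Disattenuated r = 0.54 / √(0.57 × 0.74) = 0.54 / 0.6495 = 0.8314.
Shared true-score variance = 0.8314² = 0.6912 ≈ 0.69.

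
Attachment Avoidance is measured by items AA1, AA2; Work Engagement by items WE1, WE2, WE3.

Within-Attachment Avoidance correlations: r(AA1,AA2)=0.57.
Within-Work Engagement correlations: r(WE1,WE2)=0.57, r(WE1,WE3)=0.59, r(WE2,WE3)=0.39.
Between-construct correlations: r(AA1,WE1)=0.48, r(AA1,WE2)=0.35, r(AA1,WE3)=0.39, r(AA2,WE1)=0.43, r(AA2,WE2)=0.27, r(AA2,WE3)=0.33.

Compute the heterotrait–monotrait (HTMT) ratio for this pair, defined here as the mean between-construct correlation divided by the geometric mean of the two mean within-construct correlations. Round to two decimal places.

Mean between = 2.25/6 = 0.3750.
Mean within-AA = 0.57/1 = 0.5700; mean within-WE = 1.55/3 = 0.5167.
Geometric mean = √(0.5700 × 0.5167) = 0.5427.
HTMT = 0.3750 / 0.5427 = 0.69.

0.69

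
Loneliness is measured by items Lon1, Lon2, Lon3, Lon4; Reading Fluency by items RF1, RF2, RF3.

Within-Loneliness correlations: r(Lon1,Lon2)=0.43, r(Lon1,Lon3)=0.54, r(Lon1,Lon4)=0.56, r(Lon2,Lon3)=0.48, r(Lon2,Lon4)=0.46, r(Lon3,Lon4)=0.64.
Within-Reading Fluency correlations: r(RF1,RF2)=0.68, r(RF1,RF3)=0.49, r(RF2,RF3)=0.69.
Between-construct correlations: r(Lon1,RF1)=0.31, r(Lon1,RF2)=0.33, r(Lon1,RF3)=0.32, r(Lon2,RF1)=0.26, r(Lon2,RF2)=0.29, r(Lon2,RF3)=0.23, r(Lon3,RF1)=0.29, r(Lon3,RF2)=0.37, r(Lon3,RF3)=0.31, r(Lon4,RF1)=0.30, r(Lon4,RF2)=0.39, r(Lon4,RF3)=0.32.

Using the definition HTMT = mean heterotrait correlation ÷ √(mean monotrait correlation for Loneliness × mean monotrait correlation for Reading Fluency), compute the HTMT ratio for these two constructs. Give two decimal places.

Mean between = 3.72/12 = 0.3100.
Mean within-Lon = 3.11/6 = 0.5183; mean within-RF = 1.86/3 = 0.6200.
Geometric mean = √(0.5183 × 0.6200) = 0.5669.
HTMT = 0.3100 / 0.5669 = 0.55.

0.55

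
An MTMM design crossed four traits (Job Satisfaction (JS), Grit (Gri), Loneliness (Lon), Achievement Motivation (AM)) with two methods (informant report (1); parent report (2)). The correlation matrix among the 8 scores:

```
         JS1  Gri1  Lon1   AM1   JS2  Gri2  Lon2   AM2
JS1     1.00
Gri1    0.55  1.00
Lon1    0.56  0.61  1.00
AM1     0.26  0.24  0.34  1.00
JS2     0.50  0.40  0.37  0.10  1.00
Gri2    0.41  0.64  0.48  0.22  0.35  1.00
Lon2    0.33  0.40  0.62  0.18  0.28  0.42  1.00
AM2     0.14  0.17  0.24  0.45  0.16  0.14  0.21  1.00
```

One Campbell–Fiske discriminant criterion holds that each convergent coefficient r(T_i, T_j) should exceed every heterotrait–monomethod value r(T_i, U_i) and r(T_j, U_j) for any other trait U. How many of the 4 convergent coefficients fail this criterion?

1

Convergent coefficients and their comparison sets:
JS (methods 1·2): 0.50 vs {0.55, 0.35, 0.56, 0.28, 0.26, 0.16} → fail.
Gri (methods 1·2): 0.64 vs {0.55, 0.35, 0.61, 0.42, 0.24, 0.14} → pass.
Lon (methods 1·2): 0.62 vs {0.56, 0.28, 0.61, 0.42, 0.34, 0.21} → pass.
AM (methods 1·2): 0.45 vs {0.26, 0.16, 0.24, 0.14, 0.34, 0.21} → pass.
1 of 4 fail.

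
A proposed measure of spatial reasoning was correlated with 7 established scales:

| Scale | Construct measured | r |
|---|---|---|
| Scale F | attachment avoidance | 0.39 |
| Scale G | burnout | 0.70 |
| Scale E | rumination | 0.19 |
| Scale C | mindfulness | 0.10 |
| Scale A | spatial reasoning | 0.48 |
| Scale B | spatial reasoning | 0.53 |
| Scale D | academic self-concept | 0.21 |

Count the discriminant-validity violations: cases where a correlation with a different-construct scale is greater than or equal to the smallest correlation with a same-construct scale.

Convergent (same construct = spatial reasoning): Scale A, Scale B.
Smallest convergent = 0.48. Discriminant values: 0.39, 0.70, 0.19, 0.10, 0.21; count ≥ 0.48 → 1.

1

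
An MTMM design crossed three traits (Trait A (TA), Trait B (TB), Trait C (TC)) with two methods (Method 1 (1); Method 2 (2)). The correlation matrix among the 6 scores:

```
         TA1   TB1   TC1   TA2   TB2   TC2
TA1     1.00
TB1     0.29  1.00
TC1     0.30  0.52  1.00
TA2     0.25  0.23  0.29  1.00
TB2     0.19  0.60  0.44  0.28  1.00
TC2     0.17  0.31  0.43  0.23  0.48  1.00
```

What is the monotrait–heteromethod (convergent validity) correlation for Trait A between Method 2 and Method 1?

Same trait (TA), different methods: r(TA2, TA1) = 0.25.

0.25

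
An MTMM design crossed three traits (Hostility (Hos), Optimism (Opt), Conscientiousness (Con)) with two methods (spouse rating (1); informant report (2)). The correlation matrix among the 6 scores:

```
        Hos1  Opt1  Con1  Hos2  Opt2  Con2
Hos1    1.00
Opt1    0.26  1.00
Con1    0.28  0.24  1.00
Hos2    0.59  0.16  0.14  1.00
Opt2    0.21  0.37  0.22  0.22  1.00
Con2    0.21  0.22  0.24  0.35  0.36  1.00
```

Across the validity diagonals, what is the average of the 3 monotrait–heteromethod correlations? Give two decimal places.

Convergent values: 0.59, 0.37, 0.24; mean = 1.20/3 = 0.40.

0.40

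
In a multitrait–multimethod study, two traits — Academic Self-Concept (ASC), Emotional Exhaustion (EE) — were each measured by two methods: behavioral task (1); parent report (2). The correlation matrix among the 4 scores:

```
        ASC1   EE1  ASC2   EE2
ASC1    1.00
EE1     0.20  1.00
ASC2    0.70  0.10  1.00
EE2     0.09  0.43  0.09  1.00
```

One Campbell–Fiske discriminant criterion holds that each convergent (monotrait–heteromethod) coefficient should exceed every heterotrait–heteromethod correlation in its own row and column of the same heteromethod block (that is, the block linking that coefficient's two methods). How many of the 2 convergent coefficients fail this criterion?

0

Convergent coefficients and their comparison sets:
ASC (methods 1·2): 0.70 vs {0.09, 0.10} → pass.
EE (methods 1·2): 0.43 vs {0.10, 0.09} → pass.
0 of 2 fail.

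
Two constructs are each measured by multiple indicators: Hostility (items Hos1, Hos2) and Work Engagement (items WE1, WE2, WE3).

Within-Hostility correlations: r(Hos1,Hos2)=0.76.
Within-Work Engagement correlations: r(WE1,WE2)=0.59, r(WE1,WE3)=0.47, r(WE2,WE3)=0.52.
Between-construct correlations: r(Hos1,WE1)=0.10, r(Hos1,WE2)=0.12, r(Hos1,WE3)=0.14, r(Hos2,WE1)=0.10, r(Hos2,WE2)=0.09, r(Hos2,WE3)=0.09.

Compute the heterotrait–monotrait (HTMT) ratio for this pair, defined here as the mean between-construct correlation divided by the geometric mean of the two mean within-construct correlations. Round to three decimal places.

0.169

Between-construct mean = 0.64/6 = 0.1067.
Mean within-Hos = 0.76/1 = 0.7600; mean within-WE = 1.58/3 = 0.5267.
Geometric mean = √(0.7600 × 0.5267) = 0.6327.
HTMT = 0.1067 / 0.6327 = 0.169.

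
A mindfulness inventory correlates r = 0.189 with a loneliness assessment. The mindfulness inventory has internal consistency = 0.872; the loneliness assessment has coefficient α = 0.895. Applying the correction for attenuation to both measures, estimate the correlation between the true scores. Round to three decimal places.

r_true = r_obs / √(r_xx · r_yy) = 0.189 / √(0.872 × 0.895) = 0.189 / √0.780440 = 0.189 / 0.8834 ≈ 0.214.

0.214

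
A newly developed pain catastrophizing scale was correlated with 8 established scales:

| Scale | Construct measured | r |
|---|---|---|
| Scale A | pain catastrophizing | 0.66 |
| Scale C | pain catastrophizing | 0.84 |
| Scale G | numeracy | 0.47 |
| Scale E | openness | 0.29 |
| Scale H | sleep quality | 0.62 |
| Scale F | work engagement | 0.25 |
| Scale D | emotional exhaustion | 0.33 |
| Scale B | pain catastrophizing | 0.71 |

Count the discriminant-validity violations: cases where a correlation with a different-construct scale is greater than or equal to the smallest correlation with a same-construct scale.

Convergent (same construct = pain catastrophizing): Scale A, Scale C, Scale B.
Smallest convergent = 0.66. Discriminant values: 0.47, 0.29, 0.62, 0.25, 0.33; count ≥ 0.66 → 0.

0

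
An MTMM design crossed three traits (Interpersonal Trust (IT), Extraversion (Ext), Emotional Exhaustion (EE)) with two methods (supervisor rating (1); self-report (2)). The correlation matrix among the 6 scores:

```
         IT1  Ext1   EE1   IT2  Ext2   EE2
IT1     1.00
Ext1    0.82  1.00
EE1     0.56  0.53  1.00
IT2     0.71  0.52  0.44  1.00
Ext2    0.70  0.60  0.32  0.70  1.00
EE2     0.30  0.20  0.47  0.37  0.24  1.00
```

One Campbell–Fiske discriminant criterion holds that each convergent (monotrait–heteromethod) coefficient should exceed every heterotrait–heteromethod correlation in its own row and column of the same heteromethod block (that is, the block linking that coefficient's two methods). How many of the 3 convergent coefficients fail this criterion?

1

Each convergent coefficient versus the relevant comparison correlations:
IT (methods 1·2): 0.71 vs {0.70, 0.52, 0.30, 0.44} → pass.
Ext (methods 1·2): 0.60 vs {0.52, 0.70, 0.20, 0.32} → fail.
EE (methods 1·2): 0.47 vs {0.44, 0.30, 0.32, 0.20} → pass.
1 of 3 fail.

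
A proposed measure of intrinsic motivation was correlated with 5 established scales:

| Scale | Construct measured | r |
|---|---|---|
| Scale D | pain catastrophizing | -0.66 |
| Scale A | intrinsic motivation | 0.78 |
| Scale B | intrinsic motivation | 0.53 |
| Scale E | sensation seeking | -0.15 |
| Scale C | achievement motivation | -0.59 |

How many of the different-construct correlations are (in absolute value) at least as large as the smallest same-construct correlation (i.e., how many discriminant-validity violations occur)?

Convergent (same construct = intrinsic motivation): Scale A, Scale B.
Smallest convergent = 0.53. Discriminant |r|: 0.66, 0.15, 0.59; count ≥ 0.53 → 2.

2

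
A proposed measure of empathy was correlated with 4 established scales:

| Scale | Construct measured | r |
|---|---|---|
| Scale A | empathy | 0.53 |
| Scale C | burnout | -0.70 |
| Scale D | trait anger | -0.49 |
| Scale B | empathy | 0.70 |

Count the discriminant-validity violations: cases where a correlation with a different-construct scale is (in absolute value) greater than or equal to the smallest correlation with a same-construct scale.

Convergent (same construct = empathy): Scale A, Scale B.
Smallest convergent = 0.53. Discriminant |r|: 0.70, 0.49; count ≥ 0.53 → 1.

1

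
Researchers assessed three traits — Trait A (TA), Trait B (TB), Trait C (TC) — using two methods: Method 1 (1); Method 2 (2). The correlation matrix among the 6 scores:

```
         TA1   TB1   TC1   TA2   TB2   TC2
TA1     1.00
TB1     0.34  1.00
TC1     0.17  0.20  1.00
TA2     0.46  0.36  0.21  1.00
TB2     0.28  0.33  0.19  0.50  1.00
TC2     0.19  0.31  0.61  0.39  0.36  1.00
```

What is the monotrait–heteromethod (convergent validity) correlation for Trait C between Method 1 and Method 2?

0.61

Same trait (TC), different methods: r(TC1, TC2) = 0.61.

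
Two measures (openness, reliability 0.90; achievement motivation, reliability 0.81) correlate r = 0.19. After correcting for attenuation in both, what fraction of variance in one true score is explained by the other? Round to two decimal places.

Disattenuated r = 0.19 / √(0.90 × 0.81) = 0.19 / 0.8538 = 0.2225.
Shared true-score variance = 0.2225² = 0.0495 ≈ 0.05.

0.05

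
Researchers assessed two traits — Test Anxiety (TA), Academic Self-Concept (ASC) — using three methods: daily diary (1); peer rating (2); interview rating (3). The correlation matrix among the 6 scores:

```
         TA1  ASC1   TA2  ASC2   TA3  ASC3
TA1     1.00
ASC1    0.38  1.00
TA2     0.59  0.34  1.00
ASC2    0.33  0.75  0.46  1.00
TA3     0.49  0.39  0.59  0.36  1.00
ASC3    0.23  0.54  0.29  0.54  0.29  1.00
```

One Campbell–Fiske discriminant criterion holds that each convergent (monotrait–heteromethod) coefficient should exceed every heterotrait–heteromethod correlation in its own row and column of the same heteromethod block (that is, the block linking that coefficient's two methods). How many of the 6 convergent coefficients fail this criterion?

Convergent coefficients and their comparison sets:
TA (methods 1·2): 0.59 vs {0.33, 0.34} → pass.
TA (methods 1·3): 0.49 vs {0.23, 0.39} → pass.
TA (methods 2·3): 0.59 vs {0.29, 0.36} → pass.
ASC (methods 1·2): 0.75 vs {0.34, 0.33} → pass.
ASC (methods 1·3): 0.54 vs {0.39, 0.23} → pass.
ASC (methods 2·3): 0.54 vs {0.36, 0.29} → pass.
0 of 6 fail.

0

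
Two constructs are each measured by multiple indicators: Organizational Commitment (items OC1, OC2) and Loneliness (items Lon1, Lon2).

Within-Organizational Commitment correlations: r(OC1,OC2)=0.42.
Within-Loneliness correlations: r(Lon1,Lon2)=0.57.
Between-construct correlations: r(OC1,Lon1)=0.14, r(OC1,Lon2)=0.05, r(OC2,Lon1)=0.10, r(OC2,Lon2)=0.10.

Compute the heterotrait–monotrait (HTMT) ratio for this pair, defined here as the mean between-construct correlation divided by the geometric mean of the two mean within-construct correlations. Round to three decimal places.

0.199

Between-construct mean = 0.39/4 = 0.0975.
Mean within-OC = 0.42/1 = 0.4200; mean within-Lon = 0.57/1 = 0.5700.
Geometric mean = √(0.4200 × 0.5700) = 0.4893.
HTMT = 0.0975 / 0.4893 = 0.199.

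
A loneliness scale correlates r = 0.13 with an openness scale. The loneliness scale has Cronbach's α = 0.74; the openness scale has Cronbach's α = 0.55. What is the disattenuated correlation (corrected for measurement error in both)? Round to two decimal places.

0.20

r_true = r_obs / √(r_xx · r_yy) = 0.13 / √(0.74 × 0.55) = 0.13 / √0.4070 = 0.13 / 0.6380 ≈ 0.20.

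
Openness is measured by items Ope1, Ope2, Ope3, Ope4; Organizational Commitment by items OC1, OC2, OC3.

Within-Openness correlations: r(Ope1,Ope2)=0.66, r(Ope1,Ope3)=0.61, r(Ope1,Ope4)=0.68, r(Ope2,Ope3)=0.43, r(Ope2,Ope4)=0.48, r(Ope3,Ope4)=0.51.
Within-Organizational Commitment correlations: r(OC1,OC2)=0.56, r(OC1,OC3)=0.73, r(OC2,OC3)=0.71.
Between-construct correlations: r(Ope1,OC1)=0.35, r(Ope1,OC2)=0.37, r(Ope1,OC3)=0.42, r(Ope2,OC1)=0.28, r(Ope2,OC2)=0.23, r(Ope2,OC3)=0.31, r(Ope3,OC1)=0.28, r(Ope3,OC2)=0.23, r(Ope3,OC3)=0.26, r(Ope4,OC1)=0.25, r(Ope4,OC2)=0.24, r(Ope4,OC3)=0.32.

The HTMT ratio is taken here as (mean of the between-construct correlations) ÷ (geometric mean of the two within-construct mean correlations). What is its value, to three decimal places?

Mean between = 3.54/12 = 0.2950.
Mean within-Ope = 3.37/6 = 0.5617; mean within-OC = 2.00/3 = 0.6667.
Geometric mean = √(0.5617 × 0.6667) = 0.6120.
HTMT = 0.2950 / 0.6120 = 0.482.

0.482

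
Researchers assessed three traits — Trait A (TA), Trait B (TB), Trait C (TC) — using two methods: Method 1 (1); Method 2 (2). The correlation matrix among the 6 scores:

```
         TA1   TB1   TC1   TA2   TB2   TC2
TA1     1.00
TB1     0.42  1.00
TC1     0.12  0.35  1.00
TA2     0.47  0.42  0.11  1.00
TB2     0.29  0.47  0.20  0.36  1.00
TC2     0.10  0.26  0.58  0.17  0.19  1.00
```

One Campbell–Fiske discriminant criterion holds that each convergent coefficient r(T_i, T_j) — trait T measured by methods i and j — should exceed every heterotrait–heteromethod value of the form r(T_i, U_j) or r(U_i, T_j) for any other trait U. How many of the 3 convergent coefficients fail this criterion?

Convergent coefficients and their comparison sets:
TA (methods 1·2): 0.47 vs {0.29, 0.42, 0.10, 0.11} → pass.
TB (methods 1·2): 0.47 vs {0.42, 0.29, 0.26, 0.20} → pass.
TC (methods 1·2): 0.58 vs {0.11, 0.10, 0.20, 0.26} → pass.
0 of 3 fail.

0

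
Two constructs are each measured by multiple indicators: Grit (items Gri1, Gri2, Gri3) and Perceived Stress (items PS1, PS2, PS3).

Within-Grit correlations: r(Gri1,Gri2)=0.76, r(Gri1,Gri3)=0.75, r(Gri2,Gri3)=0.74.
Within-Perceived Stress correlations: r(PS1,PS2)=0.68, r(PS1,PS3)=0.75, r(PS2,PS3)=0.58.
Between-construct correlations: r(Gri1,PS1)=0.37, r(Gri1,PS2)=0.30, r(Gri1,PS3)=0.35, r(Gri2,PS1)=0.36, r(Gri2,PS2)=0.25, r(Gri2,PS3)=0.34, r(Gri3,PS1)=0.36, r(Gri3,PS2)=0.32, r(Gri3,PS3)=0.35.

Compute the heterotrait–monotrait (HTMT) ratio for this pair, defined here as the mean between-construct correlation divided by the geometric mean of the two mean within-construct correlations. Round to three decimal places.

0.470

Between-construct mean = 3.00/9 = 0.3333.
Mean within-Gri = 2.25/3 = 0.7500; mean within-PS = 2.01/3 = 0.6700.
Geometric mean = √(0.7500 × 0.6700) = 0.7089.
HTMT = 0.3333 / 0.7089 = 0.470.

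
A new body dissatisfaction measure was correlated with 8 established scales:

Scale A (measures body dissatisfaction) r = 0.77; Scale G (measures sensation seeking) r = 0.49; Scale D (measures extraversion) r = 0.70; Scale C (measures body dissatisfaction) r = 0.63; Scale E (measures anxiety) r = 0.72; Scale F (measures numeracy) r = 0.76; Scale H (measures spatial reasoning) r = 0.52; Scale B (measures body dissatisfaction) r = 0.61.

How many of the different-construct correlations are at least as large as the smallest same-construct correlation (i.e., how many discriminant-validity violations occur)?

Convergent (same construct = body dissatisfaction): Scale A, Scale C, Scale B.
Smallest convergent = 0.61. Discriminant values: 0.49, 0.70, 0.72, 0.76, 0.52; count ≥ 0.61 → 3.

3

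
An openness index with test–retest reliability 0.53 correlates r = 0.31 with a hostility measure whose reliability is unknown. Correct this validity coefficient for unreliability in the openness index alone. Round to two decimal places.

0.43

Single correction: r_c = r_obs / √r_xx = 0.31 / √0.53 = 0.31 / 0.7280 ≈ 0.43.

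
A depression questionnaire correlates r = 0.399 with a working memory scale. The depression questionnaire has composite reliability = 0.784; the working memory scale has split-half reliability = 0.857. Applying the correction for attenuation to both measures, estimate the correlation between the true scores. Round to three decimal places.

r_true = r_obs / √(r_xx · r_yy) = 0.399 / √(0.784 × 0.857) = 0.399 / √0.671888 = 0.399 / 0.8197 ≈ 0.487.

0.487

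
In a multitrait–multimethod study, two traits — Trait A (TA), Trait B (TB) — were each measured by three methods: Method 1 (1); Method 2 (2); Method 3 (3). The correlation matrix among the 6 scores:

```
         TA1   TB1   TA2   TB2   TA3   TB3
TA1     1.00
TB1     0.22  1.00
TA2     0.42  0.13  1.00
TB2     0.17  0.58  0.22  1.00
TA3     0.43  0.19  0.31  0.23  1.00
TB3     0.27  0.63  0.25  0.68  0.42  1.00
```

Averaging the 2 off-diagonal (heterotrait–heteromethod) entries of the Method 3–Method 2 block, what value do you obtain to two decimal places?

0.24

HTHM values (method 3 × method 2): 0.23, 0.25; mean = 0.48/2 = 0.24.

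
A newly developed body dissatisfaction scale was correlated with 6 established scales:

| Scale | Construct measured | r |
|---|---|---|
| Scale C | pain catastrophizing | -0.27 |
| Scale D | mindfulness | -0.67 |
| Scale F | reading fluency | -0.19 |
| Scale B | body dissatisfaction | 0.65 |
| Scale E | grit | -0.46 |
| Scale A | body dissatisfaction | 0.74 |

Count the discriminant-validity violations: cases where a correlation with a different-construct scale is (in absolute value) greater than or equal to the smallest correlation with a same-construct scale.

Convergent (same construct = body dissatisfaction): Scale B, Scale A.
Smallest convergent = 0.65. Discriminant |r|: 0.27, 0.67, 0.19, 0.46; count ≥ 0.65 → 1.

1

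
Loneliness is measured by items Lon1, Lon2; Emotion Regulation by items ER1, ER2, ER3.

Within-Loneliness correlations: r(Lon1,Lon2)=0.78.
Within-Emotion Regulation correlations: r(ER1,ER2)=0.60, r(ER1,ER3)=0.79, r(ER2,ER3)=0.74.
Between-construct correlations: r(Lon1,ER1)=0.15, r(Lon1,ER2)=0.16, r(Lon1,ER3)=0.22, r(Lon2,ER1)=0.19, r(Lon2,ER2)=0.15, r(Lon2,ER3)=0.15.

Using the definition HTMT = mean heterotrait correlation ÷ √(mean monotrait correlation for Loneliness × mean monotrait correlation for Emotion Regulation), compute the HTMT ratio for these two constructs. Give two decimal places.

0.23

Mean heterotrait r = 1.02/6 = 0.1700.
Mean within-Lon = 0.78/1 = 0.7800; mean within-ER = 2.13/3 = 0.7100.
Geometric mean = √(0.7800 × 0.7100) = 0.7442.
HTMT = 0.1700 / 0.7442 = 0.23.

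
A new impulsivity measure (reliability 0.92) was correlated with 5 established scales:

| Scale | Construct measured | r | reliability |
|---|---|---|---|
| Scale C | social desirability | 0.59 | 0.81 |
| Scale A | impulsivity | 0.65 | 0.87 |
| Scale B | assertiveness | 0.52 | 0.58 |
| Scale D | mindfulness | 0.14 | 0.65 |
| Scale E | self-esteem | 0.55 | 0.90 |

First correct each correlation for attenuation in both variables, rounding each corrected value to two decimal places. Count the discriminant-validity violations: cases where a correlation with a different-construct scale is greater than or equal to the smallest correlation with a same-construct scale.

Disattenuated r (r / √(r_scale · r_new)):
  Scale C (disc): 0.59 / √(0.81·0.92) = 0.68
  Scale A (conv): 0.65 / √(0.87·0.92) = 0.73
  Scale B (disc): 0.52 / √(0.58·0.92) = 0.71
  Scale D (disc): 0.14 / √(0.65·0.92) = 0.18
  Scale E (disc): 0.55 / √(0.90·0.92) = 0.60
Smallest convergent = 0.73. Discriminant values: 0.68, 0.71, 0.18, 0.60; count ≥ 0.73 → 0.

0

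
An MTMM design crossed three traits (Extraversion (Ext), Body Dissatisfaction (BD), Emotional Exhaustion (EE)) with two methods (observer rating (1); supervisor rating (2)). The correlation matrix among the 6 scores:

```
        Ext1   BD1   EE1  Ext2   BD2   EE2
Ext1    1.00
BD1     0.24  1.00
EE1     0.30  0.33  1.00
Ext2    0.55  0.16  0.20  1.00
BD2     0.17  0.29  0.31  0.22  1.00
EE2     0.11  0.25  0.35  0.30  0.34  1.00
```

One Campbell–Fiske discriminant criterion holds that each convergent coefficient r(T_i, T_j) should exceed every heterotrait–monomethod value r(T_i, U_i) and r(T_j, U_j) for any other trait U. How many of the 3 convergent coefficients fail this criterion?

Convergent coefficients and their comparison sets:
Ext (methods 1·2): 0.55 vs {0.24, 0.22, 0.30, 0.30} → pass.
BD (methods 1·2): 0.29 vs {0.24, 0.22, 0.33, 0.34} → fail.
EE (methods 1·2): 0.35 vs {0.30, 0.30, 0.33, 0.34} → pass.
1 of 3 fail.

1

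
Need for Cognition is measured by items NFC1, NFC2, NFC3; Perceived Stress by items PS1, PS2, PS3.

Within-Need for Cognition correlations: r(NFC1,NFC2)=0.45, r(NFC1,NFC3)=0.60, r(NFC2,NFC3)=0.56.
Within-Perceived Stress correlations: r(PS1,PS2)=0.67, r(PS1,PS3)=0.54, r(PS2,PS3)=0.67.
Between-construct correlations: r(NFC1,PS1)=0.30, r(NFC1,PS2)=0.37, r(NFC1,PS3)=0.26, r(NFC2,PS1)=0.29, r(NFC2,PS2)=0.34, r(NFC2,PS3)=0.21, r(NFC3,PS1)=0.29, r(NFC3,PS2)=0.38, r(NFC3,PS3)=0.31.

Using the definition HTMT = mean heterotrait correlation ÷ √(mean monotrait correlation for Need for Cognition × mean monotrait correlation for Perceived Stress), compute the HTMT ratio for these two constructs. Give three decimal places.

Mean between = 2.75/9 = 0.3056.
Mean within-NFC = 1.61/3 = 0.5367; mean within-PS = 1.88/3 = 0.6267.
Geometric mean = √(0.5367 × 0.6267) = 0.5800.
HTMT = 0.3056 / 0.5800 = 0.527.

0.527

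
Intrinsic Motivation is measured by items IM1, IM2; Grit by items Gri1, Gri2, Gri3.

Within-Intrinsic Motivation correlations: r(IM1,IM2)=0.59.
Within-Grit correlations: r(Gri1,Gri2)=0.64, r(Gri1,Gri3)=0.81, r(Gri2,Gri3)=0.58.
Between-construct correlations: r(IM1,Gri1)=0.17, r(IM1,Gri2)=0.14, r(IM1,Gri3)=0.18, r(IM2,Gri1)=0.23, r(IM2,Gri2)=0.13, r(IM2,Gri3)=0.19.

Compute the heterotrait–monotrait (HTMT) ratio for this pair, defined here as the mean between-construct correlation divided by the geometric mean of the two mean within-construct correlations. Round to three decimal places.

0.274

Mean heterotrait r = 1.04/6 = 0.1733.
Mean within-IM = 0.59/1 = 0.5900; mean within-Gri = 2.03/3 = 0.6767.
Geometric mean = √(0.5900 × 0.6767) = 0.6319.
HTMT = 0.1733 / 0.6319 = 0.274.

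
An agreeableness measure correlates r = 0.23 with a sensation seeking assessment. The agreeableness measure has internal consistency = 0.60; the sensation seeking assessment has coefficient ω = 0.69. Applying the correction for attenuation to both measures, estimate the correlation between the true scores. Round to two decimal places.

r_true = r_obs / √(r_xx · r_yy) = 0.23 / √(0.60 × 0.69) = 0.23 / √0.4140 = 0.23 / 0.6434 ≈ 0.36.

0.36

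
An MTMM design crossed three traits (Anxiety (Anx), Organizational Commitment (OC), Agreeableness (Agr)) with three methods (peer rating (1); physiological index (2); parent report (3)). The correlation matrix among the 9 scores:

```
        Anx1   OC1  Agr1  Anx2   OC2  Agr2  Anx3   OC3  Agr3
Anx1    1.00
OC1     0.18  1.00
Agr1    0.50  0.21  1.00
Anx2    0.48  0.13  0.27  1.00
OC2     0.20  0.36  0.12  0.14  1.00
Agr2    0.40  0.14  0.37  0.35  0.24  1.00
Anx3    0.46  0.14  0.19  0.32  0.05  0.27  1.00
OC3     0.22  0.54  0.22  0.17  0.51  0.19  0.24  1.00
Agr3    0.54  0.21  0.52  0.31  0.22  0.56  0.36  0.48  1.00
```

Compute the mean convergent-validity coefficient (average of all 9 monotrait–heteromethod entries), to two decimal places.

Convergent values: 0.48, 0.46, 0.32, 0.36, 0.54, 0.51, 0.37, 0.52, 0.56; mean = 4.12/9 = 0.46.

0.46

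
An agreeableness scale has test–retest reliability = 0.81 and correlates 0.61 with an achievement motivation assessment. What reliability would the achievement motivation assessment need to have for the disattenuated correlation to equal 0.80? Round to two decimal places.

0.72

r_true = r_obs / √(r_xx · r_yy) ⇒ 0.80 = 0.61 / √(0.81 · r_yy).
√(0.81 · r_yy) = 0.61 / 0.80 = 0.7625; 0.81 · r_yy = 0.5814; r_yy = 0.5814 / 0.81 ≈ 0.72.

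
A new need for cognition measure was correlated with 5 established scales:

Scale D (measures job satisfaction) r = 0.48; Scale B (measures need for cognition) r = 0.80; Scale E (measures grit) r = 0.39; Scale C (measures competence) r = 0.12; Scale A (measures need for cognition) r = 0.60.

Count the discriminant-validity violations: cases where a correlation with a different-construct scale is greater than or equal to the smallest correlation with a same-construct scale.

0

Convergent (same construct = need for cognition): Scale B, Scale A.
Smallest convergent = 0.60. Discriminant values: 0.48, 0.39, 0.12; count ≥ 0.60 → 0.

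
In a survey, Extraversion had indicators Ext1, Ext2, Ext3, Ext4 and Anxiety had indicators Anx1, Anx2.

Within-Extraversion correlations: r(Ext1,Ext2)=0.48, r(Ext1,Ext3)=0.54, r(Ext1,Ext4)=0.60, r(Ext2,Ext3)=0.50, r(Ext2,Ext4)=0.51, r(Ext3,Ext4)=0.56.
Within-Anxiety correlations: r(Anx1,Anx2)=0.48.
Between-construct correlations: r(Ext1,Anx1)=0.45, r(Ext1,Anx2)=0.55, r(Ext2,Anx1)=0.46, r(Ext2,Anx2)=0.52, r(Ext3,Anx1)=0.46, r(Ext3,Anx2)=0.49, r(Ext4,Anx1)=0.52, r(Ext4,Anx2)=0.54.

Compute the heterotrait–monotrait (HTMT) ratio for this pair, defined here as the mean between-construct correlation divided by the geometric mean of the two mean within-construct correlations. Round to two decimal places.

0.99

Between-construct mean = 3.99/8 = 0.4988.
Mean within-Ext = 3.19/6 = 0.5317; mean within-Anx = 0.48/1 = 0.4800.
Geometric mean = √(0.5317 × 0.4800) = 0.5052.
HTMT = 0.4988 / 0.5052 = 0.99.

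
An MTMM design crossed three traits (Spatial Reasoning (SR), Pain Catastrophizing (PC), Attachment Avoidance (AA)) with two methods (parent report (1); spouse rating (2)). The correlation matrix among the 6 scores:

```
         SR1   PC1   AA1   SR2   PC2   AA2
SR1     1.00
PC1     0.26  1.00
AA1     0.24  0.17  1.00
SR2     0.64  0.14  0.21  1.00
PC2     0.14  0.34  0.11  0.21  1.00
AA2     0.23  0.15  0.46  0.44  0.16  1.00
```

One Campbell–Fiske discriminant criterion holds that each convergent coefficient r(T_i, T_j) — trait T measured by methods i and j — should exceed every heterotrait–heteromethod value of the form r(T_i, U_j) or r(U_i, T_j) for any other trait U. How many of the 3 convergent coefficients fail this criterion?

Each convergent coefficient versus the relevant comparison correlations:
SR (methods 1·2): 0.64 vs {0.14, 0.14, 0.23, 0.21} → pass.
PC (methods 1·2): 0.34 vs {0.14, 0.14, 0.15, 0.11} → pass.
AA (methods 1·2): 0.46 vs {0.21, 0.23, 0.11, 0.15} → pass.
0 of 3 fail.

0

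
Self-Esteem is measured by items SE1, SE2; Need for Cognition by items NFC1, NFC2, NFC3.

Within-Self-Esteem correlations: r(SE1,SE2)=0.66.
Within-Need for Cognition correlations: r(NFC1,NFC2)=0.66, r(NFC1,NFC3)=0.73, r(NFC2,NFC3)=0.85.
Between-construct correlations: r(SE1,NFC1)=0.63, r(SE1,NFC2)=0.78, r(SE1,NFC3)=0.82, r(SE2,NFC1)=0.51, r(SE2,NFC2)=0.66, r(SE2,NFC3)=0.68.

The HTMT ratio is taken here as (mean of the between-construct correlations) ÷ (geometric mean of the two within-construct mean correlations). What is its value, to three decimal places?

Mean between = 4.08/6 = 0.6800.
Mean within-SE = 0.66/1 = 0.6600; mean within-NFC = 2.24/3 = 0.7467.
Geometric mean = √(0.6600 × 0.7467) = 0.7020.
HTMT = 0.6800 / 0.7020 = 0.969.

0.969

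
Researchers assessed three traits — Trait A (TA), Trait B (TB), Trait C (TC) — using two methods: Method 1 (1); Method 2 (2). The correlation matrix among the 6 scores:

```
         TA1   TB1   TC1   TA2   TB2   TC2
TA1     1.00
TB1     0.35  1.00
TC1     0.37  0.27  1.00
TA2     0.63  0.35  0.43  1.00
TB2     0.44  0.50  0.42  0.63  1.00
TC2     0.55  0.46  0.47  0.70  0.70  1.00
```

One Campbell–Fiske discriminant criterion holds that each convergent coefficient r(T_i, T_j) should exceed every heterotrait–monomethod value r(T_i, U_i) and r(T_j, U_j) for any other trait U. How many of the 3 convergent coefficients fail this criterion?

3

Each convergent coefficient versus the relevant comparison correlations:
TA (methods 1·2): 0.63 vs {0.35, 0.63, 0.37, 0.70} → fail.
TB (methods 1·2): 0.50 vs {0.35, 0.63, 0.27, 0.70} → fail.
TC (methods 1·2): 0.47 vs {0.37, 0.70, 0.27, 0.70} → fail.
3 of 3 fail.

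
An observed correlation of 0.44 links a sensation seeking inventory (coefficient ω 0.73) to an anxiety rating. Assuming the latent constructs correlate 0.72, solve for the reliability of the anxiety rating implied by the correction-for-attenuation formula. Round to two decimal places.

0.51

r_true = r_obs / √(r_xx · r_yy) ⇒ 0.72 = 0.44 / √(0.73 · r_yy).
√(0.73 · r_yy) = 0.44 / 0.72 = 0.6111; 0.73 · r_yy = 0.3734; r_yy = 0.3734 / 0.73 ≈ 0.51.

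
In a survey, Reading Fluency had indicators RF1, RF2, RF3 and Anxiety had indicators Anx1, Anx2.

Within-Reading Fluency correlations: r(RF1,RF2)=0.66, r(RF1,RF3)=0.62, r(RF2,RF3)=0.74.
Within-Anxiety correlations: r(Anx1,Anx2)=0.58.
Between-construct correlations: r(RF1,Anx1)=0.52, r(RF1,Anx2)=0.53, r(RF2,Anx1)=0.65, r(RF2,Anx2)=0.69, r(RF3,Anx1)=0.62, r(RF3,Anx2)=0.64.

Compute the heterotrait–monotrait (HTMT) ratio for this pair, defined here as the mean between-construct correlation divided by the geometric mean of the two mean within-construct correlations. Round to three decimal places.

0.973

Between-construct mean = 3.65/6 = 0.6083.
Mean within-RF = 2.02/3 = 0.6733; mean within-Anx = 0.58/1 = 0.5800.
Geometric mean = √(0.6733 × 0.5800) = 0.6249.
HTMT = 0.6083 / 0.6249 = 0.973.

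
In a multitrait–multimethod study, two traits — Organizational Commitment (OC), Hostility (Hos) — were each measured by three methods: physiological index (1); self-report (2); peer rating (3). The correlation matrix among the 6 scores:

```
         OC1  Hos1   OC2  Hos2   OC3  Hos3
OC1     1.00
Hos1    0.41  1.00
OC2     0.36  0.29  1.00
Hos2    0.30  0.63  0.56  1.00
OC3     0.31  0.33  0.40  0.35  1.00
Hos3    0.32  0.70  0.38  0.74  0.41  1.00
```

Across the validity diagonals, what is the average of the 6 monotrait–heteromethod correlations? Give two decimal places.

Convergent values: 0.36, 0.31, 0.40, 0.63, 0.70, 0.74; mean = 3.14/6 = 0.52.

0.52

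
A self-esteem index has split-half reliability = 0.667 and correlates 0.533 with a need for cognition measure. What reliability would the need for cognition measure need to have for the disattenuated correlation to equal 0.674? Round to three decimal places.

0.938

r_true = r_obs / √(r_xx · r_yy) ⇒ 0.674 = 0.533 / √(0.667 · r_yy).
√(0.667 · r_yy) = 0.533 / 0.674 = 0.7908; 0.667 · r_yy = 0.6254; r_yy = 0.6254 / 0.667 ≈ 0.938.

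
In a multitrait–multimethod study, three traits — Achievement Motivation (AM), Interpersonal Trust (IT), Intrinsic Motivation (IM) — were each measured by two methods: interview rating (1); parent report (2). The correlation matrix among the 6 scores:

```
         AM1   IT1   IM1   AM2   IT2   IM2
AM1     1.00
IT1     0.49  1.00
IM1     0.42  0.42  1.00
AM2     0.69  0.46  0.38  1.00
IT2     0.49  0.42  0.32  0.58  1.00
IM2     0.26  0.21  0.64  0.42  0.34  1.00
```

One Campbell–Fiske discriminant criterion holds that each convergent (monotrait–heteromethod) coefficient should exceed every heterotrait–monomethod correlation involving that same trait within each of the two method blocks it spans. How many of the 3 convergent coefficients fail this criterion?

Checking each validity diagonal entry against its comparison values:
AM (methods 1·2): 0.69 vs {0.49, 0.58, 0.42, 0.42} → pass.
IT (methods 1·2): 0.42 vs {0.49, 0.58, 0.42, 0.34} → fail.
IM (methods 1·2): 0.64 vs {0.42, 0.42, 0.42, 0.34} → pass.
1 of 3 fail.

1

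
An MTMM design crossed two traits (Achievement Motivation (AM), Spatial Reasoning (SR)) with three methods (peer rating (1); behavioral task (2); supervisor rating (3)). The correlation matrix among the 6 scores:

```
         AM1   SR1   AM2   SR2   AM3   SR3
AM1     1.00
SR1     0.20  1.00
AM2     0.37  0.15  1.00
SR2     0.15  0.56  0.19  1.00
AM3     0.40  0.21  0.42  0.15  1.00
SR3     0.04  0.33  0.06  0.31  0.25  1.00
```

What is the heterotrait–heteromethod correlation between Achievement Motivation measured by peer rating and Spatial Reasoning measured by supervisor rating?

Different traits and methods: r(AM1, SR3) = 0.04.

0.04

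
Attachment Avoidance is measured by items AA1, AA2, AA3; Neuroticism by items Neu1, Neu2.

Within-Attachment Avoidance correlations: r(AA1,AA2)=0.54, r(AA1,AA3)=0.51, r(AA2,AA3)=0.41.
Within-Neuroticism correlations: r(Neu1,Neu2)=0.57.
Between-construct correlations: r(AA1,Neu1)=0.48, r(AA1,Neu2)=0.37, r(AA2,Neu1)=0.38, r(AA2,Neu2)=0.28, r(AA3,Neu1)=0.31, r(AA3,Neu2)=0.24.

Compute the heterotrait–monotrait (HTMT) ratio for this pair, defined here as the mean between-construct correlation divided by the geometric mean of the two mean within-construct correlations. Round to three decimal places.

0.652

Between-construct mean = 2.06/6 = 0.3433.
Mean within-AA = 1.46/3 = 0.4867; mean within-Neu = 0.57/1 = 0.5700.
Geometric mean = √(0.4867 × 0.5700) = 0.5267.
HTMT = 0.3433 / 0.5267 = 0.652.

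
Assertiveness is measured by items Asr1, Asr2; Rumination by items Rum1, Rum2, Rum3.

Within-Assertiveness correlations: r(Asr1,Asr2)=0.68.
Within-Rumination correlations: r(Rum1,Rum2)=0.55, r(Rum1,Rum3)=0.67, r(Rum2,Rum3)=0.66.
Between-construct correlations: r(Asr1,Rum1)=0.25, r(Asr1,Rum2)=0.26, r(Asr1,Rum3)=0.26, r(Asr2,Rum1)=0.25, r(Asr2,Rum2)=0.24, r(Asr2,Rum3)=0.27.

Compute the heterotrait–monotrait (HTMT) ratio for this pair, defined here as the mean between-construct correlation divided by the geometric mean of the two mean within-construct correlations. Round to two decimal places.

0.39

Mean heterotrait r = 1.53/6 = 0.2550.
Mean within-Asr = 0.68/1 = 0.6800; mean within-Rum = 1.88/3 = 0.6267.
Geometric mean = √(0.6800 × 0.6267) = 0.6528.
HTMT = 0.2550 / 0.6528 = 0.39.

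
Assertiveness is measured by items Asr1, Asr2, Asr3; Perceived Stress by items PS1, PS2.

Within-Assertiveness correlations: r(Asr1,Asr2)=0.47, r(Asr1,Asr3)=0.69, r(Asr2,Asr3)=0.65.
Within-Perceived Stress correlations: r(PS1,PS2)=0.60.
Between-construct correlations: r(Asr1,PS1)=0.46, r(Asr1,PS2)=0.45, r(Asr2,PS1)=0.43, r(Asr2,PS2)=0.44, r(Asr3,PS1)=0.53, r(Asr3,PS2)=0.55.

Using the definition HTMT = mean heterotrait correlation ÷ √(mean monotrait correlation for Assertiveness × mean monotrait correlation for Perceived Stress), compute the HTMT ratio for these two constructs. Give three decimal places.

Mean heterotrait r = 2.86/6 = 0.4767.
Mean within-Asr = 1.81/3 = 0.6033; mean within-PS = 0.60/1 = 0.6000.
Geometric mean = √(0.6033 × 0.6000) = 0.6016.
HTMT = 0.4767 / 0.6016 = 0.792.

0.792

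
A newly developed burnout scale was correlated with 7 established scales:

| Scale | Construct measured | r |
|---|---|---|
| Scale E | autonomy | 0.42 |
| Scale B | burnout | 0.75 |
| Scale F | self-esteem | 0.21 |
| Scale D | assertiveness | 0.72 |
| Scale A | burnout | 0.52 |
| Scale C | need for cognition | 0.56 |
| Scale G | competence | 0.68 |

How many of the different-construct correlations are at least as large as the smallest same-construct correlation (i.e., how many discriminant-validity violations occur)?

3

Convergent (same construct = burnout): Scale B, Scale A.
Smallest convergent = 0.52. Discriminant values: 0.42, 0.21, 0.72, 0.56, 0.68; count ≥ 0.52 → 3.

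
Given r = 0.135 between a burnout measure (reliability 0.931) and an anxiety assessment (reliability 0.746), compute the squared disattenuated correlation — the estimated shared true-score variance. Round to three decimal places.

0.026

Disattenuated r = 0.135 / √(0.931 × 0.746) = 0.135 / 0.8334 = 0.1620.
Shared true-score variance = 0.1620² = 0.0262 ≈ 0.026.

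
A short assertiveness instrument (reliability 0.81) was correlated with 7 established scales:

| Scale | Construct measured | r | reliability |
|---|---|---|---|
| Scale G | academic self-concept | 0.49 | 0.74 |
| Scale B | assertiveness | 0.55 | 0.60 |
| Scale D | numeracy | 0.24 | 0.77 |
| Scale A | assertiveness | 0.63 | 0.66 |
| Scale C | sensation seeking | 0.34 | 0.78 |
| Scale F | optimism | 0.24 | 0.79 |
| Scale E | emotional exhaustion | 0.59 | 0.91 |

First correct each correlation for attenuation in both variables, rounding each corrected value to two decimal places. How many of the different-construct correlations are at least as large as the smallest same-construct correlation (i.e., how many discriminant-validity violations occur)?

0

Disattenuated r (r / √(r_scale · r_new)):
  Scale G (disc): 0.49 / √(0.74·0.81) = 0.63
  Scale B (conv): 0.55 / √(0.60·0.81) = 0.79
  Scale D (disc): 0.24 / √(0.77·0.81) = 0.30
  Scale A (conv): 0.63 / √(0.66·0.81) = 0.86
  Scale C (disc): 0.34 / √(0.78·0.81) = 0.43
  Scale F (disc): 0.24 / √(0.79·0.81) = 0.30
  Scale E (disc): 0.59 / √(0.91·0.81) = 0.69
Smallest convergent = 0.79. Discriminant values: 0.63, 0.30, 0.43, 0.30, 0.69; count ≥ 0.79 → 0.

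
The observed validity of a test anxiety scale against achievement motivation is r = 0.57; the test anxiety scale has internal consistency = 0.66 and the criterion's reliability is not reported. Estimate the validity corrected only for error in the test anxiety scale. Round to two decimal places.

0.70

Single correction: r_c = r_obs / √r_xx = 0.57 / √0.66 = 0.57 / 0.8124 ≈ 0.70.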